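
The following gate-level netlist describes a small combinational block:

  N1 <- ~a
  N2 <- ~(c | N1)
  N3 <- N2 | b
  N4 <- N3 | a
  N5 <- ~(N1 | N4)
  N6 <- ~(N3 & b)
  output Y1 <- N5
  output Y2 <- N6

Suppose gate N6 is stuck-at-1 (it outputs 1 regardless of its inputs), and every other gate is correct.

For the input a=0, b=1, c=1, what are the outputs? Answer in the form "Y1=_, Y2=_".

Y1=0, Y2=1

Propagate with N6 forced: N1=1, N2=0, N3=1, N4=1, N5=0, N6=1 [stuck-at-1].
So the outputs are Y1=0, Y2=1. (Without the fault they would be Y1=0, Y2=0.)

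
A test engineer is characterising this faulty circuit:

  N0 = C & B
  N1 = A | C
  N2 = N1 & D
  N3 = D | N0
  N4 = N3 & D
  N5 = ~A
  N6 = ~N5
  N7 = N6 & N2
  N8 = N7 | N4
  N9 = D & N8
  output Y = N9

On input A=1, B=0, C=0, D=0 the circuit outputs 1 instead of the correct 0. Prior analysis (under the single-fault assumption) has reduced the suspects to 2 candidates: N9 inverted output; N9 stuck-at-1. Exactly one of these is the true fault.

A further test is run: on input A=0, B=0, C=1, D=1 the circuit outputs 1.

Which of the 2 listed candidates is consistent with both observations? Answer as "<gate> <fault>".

N9 stuck-at-1

Evaluate each candidate on input A=0, B=0, C=1, D=1:
  N9 inverted output: N0=0, N1=1, N2=1, N3=1, N4=1, N5=1, N6=0, N7=0, N8=1, N9=0 [inverted output] → 0 — eliminated
  N9 stuck-at-1: N0=0, N1=1, N2=1, N3=1, N4=1, N5=1, N6=0, N7=0, N8=1, N9=1 [stuck-at-1] → 1 — matches
Only N9 stuck-at-1 reproduces the observed 1.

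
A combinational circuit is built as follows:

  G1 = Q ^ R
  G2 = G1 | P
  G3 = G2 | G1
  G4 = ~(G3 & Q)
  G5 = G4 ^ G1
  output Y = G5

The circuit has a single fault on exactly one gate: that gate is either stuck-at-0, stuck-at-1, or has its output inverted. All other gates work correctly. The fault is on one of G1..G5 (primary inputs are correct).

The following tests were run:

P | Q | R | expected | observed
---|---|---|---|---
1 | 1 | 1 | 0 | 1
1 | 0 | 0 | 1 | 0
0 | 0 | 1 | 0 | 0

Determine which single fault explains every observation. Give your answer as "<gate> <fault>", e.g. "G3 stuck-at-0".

Fault-free values for test 1 (P=1, Q=1, R=1): G1=0, G2=1, G3=1, G4=0, G5=0, giving Y=0. Observed 1.
Test 1: faults giving observed 1 are {G1 stuck-at-1, G1 inverted output, G2 stuck-at-0, G2 inverted output, G3 stuck-at-0, G3 inverted output, G4 stuck-at-1, G4 inverted output, G5 stuck-at-1, G5 inverted output}.
Test 2 (P=1, Q=0, R=0): fault-free G1=0, G2=1, G3=1, G4=1, G5=1 → 1; observed 0. Eliminates G2 stuck-at-0, G2 inverted output, G3 stuck-at-0, G3 inverted output, G4 stuck-at-1, G5 stuck-at-1.
Test 3 (P=0, Q=0, R=1): fault-free G1=1, G2=1, G3=1, G4=1, G5=0 → 0; observed 0. Eliminates G1 inverted output, G4 inverted output, G5 inverted output.
Only G1 stuck-at-1 is consistent with every test.

G1 stuck-at-1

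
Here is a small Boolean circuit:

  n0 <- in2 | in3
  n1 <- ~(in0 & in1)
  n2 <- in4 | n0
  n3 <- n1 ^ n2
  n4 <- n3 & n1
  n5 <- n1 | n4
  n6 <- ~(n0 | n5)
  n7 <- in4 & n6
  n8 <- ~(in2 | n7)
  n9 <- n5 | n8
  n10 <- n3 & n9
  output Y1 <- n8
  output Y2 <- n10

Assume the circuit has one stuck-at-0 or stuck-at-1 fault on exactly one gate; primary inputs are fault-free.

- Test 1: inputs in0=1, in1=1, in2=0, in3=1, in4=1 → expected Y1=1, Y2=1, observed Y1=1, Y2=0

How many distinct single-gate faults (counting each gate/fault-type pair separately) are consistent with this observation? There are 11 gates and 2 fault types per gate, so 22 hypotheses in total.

Fault-free: n0=1, n1=0, n2=1, n3=1, n4=0, n5=0, n6=0, n7=0, n8=1, n9=1, n10=1 → Y1=1, Y2=1. Observed Y1=1, Y2=0.
  n0: none of the 2 fault types match ✗
  n1: stuck-at-1 ✓; others ✗
  n2: stuck-at-0 ✓; others ✗
  n3: stuck-at-0 ✓; others ✗
  n4: none of the 2 fault types match ✗
  n5: none of the 2 fault types match ✗
  n6: none of the 2 fault types match ✗
  n7: none of the 2 fault types match ✗
  n8: none of the 2 fault types match ✗
  n9: stuck-at-0 ✓; others ✗
  n10: stuck-at-0 ✓; others ✗
Consistent faults: {n1 stuck-at-1, n2 stuck-at-0, n3 stuck-at-0, n9 stuck-at-0, n10 stuck-at-0} — 5 in all.

5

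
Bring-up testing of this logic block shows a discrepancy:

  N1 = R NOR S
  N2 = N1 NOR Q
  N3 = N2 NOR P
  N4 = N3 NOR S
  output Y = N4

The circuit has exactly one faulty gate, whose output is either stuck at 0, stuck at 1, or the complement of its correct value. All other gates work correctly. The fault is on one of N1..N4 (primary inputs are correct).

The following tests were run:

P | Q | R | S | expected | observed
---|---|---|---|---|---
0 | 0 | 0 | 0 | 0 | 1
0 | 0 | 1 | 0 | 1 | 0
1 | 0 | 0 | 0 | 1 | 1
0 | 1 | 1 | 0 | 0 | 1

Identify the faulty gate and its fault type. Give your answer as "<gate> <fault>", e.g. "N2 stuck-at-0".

Fault-free values for test 1 (P=0, Q=0, R=0, S=0): N1=1, N2=0, N3=1, N4=0, giving Y=0. Observed 1.
Test 1: faults giving observed 1 are {N1 stuck-at-0, N1 inverted output, N2 stuck-at-1, N2 inverted output, N3 stuck-at-0, N3 inverted output, N4 stuck-at-1, N4 inverted output}.
Test 2 (P=0, Q=0, R=1, S=0): fault-free N1=0, N2=1, N3=0, N4=1 → 1; observed 0. Eliminates N1 stuck-at-0, N2 stuck-at-1, N3 stuck-at-0, N4 stuck-at-1.
Test 3 (P=1, Q=0, R=0, S=0): fault-free N1=1, N2=0, N3=0, N4=1 → 1; observed 1. Eliminates N3 inverted output, N4 inverted output.
Test 4 (P=0, Q=1, R=1, S=0): fault-free N1=0, N2=0, N3=1, N4=0 → 0; observed 1. Eliminates N1 inverted output.
Only N2 inverted output is consistent with every test.

N2 inverted output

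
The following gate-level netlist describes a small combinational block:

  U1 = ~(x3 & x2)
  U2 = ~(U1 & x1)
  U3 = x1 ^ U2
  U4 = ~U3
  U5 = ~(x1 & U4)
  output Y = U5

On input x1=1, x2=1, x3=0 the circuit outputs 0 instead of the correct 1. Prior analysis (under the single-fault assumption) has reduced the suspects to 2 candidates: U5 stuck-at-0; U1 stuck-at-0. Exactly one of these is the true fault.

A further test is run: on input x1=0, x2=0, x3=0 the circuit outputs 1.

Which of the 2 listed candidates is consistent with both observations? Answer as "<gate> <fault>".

Evaluate each candidate on input x1=0, x2=0, x3=0:
  U5 stuck-at-0: U1=1, U2=1, U3=1, U4=0, U5=0 [stuck-at-0] → 0 — eliminated
  U1 stuck-at-0: U1=0 [stuck-at-0], U2=1, U3=1, U4=0, U5=1 → 1 — matches
Only U1 stuck-at-0 reproduces the observed 1.

U1 stuck-at-0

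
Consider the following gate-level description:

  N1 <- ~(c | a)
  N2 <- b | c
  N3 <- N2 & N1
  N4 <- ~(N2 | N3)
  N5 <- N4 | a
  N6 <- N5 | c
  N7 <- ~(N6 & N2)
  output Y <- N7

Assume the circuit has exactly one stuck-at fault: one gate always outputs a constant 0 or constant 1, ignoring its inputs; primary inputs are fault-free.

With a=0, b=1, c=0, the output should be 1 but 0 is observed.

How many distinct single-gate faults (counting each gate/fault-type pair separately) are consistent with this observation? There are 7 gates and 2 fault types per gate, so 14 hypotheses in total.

Fault-free: N1=1, N2=1, N3=1, N4=0, N5=0, N6=0, N7=1 → 1. Observed 0.
  N1 stuck-at-0: output 1 ✗
  N1 stuck-at-1: output 1 ✗
  N2 stuck-at-0: output 1 ✗
  N2 stuck-at-1: output 1 ✗
  N3 stuck-at-0: output 1 ✗
  N3 stuck-at-1: output 1 ✗
  N4 stuck-at-0: output 1 ✗
  N4 stuck-at-1: output 0 ✓
  N5 stuck-at-0: output 1 ✗
  N5 stuck-at-1: output 0 ✓
  N6 stuck-at-0: output 1 ✗
  N6 stuck-at-1: output 0 ✓
  N7 stuck-at-0: output 0 ✓
  N7 stuck-at-1: output 1 ✗
Consistent faults: {N4 stuck-at-1, N5 stuck-at-1, N6 stuck-at-1, N7 stuck-at-0} — 4 in all.

4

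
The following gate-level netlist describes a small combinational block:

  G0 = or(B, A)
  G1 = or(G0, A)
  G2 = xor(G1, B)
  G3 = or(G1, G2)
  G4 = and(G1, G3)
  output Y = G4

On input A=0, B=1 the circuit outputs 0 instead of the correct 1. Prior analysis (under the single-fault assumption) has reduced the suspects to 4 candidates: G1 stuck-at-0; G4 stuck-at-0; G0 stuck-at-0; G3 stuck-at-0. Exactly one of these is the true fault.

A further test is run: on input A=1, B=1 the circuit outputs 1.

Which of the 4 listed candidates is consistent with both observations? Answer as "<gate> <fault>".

G0 stuck-at-0

Evaluate each candidate on input A=1, B=1:
  G1 stuck-at-0: G0=1, G1=0 [stuck-at-0], G2=1, G3=1, G4=0 → 0 — eliminated
  G4 stuck-at-0: G0=1, G1=1, G2=0, G3=1, G4=0 [stuck-at-0] → 0 — eliminated
  G0 stuck-at-0: G0=0 [stuck-at-0], G1=1, G2=0, G3=1, G4=1 → 1 — matches
  G3 stuck-at-0: G0=1, G1=1, G2=0, G3=0 [stuck-at-0], G4=0 → 0 — eliminated
Only G0 stuck-at-0 reproduces the observed 1.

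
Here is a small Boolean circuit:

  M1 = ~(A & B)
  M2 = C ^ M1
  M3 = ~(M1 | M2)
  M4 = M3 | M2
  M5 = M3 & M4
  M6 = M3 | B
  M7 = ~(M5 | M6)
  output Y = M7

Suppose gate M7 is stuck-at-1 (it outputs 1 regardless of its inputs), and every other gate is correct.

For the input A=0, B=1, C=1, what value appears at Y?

Propagate with M7 forced: M1=1, M2=0, M3=0, M4=0, M5=0, M6=1, M7=1 [stuck-at-1].
So Y = 1. (Without the fault it would be 0.)

1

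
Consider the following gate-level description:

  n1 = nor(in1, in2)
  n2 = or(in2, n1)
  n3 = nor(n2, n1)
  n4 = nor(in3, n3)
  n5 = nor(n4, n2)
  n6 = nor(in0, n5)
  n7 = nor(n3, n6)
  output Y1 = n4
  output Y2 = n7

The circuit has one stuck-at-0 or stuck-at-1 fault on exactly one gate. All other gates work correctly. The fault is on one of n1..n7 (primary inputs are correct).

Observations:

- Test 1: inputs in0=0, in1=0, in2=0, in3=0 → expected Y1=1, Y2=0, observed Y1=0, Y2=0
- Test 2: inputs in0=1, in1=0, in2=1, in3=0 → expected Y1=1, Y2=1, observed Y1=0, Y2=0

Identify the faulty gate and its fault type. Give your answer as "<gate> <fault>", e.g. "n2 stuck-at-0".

Fault-free values for test 1 (in0=0, in1=0, in2=0, in3=0): n1=1, n2=1, n3=0, n4=1, n5=0, n6=1, n7=0, giving Y1=1, Y2=0. Observed Y1=0, Y2=0.
Test 1: faults giving observed Y1=0, Y2=0 are {n1 stuck-at-0, n3 stuck-at-1, n4 stuck-at-0}.
Test 2 (in0=1, in1=0, in2=1, in3=0): fault-free n1=0, n2=1, n3=0, n4=1, n5=0, n6=0, n7=1 → Y1=1, Y2=1; observed Y1=0, Y2=0. Eliminates n1 stuck-at-0, n4 stuck-at-0.
Only n3 stuck-at-1 is consistent with every test.

n3 stuck-at-1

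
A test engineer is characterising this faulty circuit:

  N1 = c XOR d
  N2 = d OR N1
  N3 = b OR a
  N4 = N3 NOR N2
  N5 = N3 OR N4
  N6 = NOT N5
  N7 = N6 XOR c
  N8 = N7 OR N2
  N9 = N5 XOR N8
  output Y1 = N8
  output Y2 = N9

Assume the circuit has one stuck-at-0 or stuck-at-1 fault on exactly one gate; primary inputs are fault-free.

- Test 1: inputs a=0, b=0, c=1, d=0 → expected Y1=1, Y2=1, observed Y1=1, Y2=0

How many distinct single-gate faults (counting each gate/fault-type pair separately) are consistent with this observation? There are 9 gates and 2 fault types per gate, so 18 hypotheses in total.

Fault-free: N1=1, N2=1, N3=0, N4=0, N5=0, N6=1, N7=0, N8=1, N9=1 → Y1=1, Y2=1. Observed Y1=1, Y2=0.
  N1: stuck-at-0 ✓; others ✗
  N2: stuck-at-0 ✓; others ✗
  N3: stuck-at-1 ✓; others ✗
  N4: stuck-at-1 ✓; others ✗
  N5: stuck-at-1 ✓; others ✗
  N6: none of the 2 fault types match ✗
  N7: none of the 2 fault types match ✗
  N8: none of the 2 fault types match ✗
  N9: stuck-at-0 ✓; others ✗
Consistent faults: {N1 stuck-at-0, N2 stuck-at-0, N3 stuck-at-1, N4 stuck-at-1, N5 stuck-at-1, N9 stuck-at-0} — 6 in all.

6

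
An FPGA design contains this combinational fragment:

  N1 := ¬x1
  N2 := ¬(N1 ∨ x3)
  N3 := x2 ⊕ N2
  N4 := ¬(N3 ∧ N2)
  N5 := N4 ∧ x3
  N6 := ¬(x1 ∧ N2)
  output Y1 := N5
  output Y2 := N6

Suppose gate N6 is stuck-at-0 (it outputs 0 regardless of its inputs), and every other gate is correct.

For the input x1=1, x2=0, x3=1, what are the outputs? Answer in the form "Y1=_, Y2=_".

Propagate with N6 forced: N1=0, N2=0, N3=0, N4=1, N5=1, N6=0 [stuck-at-0].
So the outputs are Y1=1, Y2=0. (Without the fault they would be Y1=1, Y2=1.)

Y1=1, Y2=0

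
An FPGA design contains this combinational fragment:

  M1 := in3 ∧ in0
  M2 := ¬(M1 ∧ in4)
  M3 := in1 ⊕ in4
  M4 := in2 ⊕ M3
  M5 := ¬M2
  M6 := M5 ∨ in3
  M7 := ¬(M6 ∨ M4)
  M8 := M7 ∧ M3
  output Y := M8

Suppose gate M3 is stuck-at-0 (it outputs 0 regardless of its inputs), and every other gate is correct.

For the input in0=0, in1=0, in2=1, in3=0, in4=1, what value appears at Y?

Propagate with M3 forced: M1=0, M2=1, M3=0 [stuck-at-0], M4=1, M5=0, M6=0, M7=0, M8=0.
So Y = 0. (Without the fault it would be 1.)

0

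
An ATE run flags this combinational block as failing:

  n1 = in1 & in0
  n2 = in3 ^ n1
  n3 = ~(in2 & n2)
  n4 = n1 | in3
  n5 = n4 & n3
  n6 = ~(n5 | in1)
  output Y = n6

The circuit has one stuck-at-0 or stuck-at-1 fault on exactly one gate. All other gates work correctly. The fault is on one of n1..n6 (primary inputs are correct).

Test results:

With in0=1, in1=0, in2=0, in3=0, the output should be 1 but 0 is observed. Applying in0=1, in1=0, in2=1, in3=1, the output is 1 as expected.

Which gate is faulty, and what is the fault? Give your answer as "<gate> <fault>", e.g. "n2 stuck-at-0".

Fault-free values for test 1 (in0=1, in1=0, in2=0, in3=0): n1=0, n2=0, n3=1, n4=0, n5=0, n6=1, giving Y=1. Observed 0.
Test 1: faults giving observed 0 are {n1 stuck-at-1, n4 stuck-at-1, n5 stuck-at-1, n6 stuck-at-0}.
Test 2 (in0=1, in1=0, in2=1, in3=1): fault-free n1=0, n2=1, n3=0, n4=1, n5=0, n6=1 → 1; observed 1. Eliminates n1 stuck-at-1, n5 stuck-at-1, n6 stuck-at-0.
Only n4 stuck-at-1 is consistent with every test.

n4 stuck-at-1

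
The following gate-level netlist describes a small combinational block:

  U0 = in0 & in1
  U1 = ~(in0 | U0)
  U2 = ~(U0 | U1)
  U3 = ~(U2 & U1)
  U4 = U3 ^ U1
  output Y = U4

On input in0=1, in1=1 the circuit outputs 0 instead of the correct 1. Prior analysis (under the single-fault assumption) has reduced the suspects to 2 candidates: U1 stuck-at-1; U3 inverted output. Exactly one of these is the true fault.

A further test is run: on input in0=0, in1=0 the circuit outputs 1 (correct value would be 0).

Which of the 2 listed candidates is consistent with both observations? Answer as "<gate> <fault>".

Evaluate each candidate on input in0=0, in1=0:
  U1 stuck-at-1: U0=0, U1=1 [stuck-at-1], U2=0, U3=1, U4=0 → 0 — eliminated
  U3 inverted output: U0=0, U1=1, U2=0, U3=0 [inverted output], U4=1 → 1 — matches
Only U3 inverted output reproduces the observed 1.

U3 inverted output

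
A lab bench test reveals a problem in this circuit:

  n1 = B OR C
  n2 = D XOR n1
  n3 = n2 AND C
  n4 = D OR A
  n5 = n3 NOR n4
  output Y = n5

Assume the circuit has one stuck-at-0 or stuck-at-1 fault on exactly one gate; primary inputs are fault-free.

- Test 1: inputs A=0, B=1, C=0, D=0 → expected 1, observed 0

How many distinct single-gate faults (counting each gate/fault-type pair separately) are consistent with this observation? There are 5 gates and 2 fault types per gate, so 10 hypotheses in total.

3

Fault-free: n1=1, n2=1, n3=0, n4=0, n5=1 → 1. Observed 0.
  n1 stuck-at-0: output 1 ✗
  n1 stuck-at-1: output 1 ✗
  n2 stuck-at-0: output 1 ✗
  n2 stuck-at-1: output 1 ✗
  n3 stuck-at-0: output 1 ✗
  n3 stuck-at-1: output 0 ✓
  n4 stuck-at-0: output 1 ✗
  n4 stuck-at-1: output 0 ✓
  n5 stuck-at-0: output 0 ✓
  n5 stuck-at-1: output 1 ✗
Consistent faults: {n3 stuck-at-1, n4 stuck-at-1, n5 stuck-at-0} — 3 in all.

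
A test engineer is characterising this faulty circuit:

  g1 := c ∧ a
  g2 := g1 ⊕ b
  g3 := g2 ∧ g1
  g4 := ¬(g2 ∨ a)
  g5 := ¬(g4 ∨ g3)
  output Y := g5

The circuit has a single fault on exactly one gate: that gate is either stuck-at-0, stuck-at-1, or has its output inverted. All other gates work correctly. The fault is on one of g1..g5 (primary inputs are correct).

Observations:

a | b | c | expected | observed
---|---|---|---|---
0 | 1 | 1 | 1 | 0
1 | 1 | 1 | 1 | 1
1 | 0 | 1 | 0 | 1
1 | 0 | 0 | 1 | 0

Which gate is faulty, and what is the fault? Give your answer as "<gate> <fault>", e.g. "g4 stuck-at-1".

Fault-free values for test 1 (a=0, b=1, c=1): g1=0, g2=1, g3=0, g4=0, g5=1, giving Y=1. Observed 0.
Test 1: faults giving observed 0 are {g1 stuck-at-1, g1 inverted output, g2 stuck-at-0, g2 inverted output, g3 stuck-at-1, g3 inverted output, g4 stuck-at-1, g4 inverted output, g5 stuck-at-0, g5 inverted output}.
Test 2 (a=1, b=1, c=1): fault-free g1=1, g2=0, g3=0, g4=0, g5=1 → 1; observed 1. Eliminates g2 inverted output, g3 stuck-at-1, g3 inverted output, g4 stuck-at-1, g4 inverted output, g5 stuck-at-0, g5 inverted output.
Test 3 (a=1, b=0, c=1): fault-free g1=1, g2=1, g3=1, g4=0, g5=0 → 0; observed 1. Eliminates g1 stuck-at-1.
Test 4 (a=1, b=0, c=0): fault-free g1=0, g2=0, g3=0, g4=0, g5=1 → 1; observed 0. Eliminates g2 stuck-at-0.
Only g1 inverted output is consistent with every test.

g1 inverted output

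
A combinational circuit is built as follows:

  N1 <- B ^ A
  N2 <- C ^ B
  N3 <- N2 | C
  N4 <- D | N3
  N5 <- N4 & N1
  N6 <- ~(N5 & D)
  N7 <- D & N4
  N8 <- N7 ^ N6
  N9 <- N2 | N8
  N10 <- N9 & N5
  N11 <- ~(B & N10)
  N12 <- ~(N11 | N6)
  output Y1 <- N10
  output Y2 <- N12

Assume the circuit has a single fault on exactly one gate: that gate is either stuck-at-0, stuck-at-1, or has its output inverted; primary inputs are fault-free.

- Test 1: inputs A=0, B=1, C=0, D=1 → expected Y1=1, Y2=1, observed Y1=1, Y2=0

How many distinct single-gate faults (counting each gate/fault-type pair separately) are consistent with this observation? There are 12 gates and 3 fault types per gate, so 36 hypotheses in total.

6

Fault-free: N1=1, N2=1, N3=1, N4=1, N5=1, N6=0, N7=1, N8=1, N9=1, N10=1, N11=0, N12=1 → Y1=1, Y2=1. Observed Y1=1, Y2=0.
  N1: none of the 3 fault types match ✗
  N2: none of the 3 fault types match ✗
  N3: none of the 3 fault types match ✗
  N4: none of the 3 fault types match ✗
  N5: none of the 3 fault types match ✗
  N6: stuck-at-1, inverted output ✓; others ✗
  N7: none of the 3 fault types match ✗
  N8: none of the 3 fault types match ✗
  N9: none of the 3 fault types match ✗
  N10: none of the 3 fault types match ✗
  N11: stuck-at-1, inverted output ✓; others ✗
  N12: stuck-at-0, inverted output ✓; others ✗
Consistent faults: {N6 stuck-at-1, N6 inverted output, N11 stuck-at-1, N11 inverted output, N12 stuck-at-0, N12 inverted output} — 6 in all.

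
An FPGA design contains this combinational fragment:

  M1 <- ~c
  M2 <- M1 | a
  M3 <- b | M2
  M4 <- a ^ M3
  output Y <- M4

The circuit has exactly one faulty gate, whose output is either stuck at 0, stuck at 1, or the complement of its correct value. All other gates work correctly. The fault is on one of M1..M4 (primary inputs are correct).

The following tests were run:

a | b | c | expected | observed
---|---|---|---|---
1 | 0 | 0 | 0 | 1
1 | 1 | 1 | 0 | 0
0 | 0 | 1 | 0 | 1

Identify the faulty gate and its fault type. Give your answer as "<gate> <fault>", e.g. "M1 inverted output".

M2 inverted output

Fault-free values for test 1 (a=1, b=0, c=0): M1=1, M2=1, M3=1, M4=0, giving Y=0. Observed 1.
Test 1: faults giving observed 1 are {M2 stuck-at-0, M2 inverted output, M3 stuck-at-0, M3 inverted output, M4 stuck-at-1, M4 inverted output}.
Test 2 (a=1, b=1, c=1): fault-free M1=0, M2=1, M3=1, M4=0 → 0; observed 0. Eliminates M3 stuck-at-0, M3 inverted output, M4 stuck-at-1, M4 inverted output.
Test 3 (a=0, b=0, c=1): fault-free M1=0, M2=0, M3=0, M4=0 → 0; observed 1. Eliminates M2 stuck-at-0.
Only M2 inverted output is consistent with every test.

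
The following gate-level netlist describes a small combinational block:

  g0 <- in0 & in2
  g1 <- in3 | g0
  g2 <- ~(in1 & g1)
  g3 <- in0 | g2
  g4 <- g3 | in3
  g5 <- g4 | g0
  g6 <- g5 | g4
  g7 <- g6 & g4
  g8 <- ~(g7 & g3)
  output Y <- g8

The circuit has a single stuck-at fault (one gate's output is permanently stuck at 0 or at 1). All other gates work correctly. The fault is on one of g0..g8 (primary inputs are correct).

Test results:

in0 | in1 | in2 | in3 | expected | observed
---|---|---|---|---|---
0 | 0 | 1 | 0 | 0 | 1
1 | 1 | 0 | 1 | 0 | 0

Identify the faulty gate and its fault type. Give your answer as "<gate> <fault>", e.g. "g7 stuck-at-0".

Fault-free values for test 1 (in0=0, in1=0, in2=1, in3=0): g0=0, g1=0, g2=1, g3=1, g4=1, g5=1, g6=1, g7=1, g8=0, giving Y=0. Observed 1.
Test 1: faults giving observed 1 are {g2 stuck-at-0, g3 stuck-at-0, g4 stuck-at-0, g6 stuck-at-0, g7 stuck-at-0, g8 stuck-at-1}.
Test 2 (in0=1, in1=1, in2=0, in3=1): fault-free g0=0, g1=1, g2=0, g3=1, g4=1, g5=1, g6=1, g7=1, g8=0 → 0; observed 0. Eliminates g3 stuck-at-0, g4 stuck-at-0, g6 stuck-at-0, g7 stuck-at-0, g8 stuck-at-1.
Only g2 stuck-at-0 is consistent with every test.

g2 stuck-at-0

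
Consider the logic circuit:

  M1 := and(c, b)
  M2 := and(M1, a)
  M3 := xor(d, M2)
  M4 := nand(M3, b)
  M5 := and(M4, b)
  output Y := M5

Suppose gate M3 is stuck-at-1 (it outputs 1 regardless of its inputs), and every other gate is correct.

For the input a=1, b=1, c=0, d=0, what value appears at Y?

Propagate with M3 forced: M1=0, M2=0, M3=1 [stuck-at-1], M4=0, M5=0.
So Y = 0. (Without the fault it would be 1.)

0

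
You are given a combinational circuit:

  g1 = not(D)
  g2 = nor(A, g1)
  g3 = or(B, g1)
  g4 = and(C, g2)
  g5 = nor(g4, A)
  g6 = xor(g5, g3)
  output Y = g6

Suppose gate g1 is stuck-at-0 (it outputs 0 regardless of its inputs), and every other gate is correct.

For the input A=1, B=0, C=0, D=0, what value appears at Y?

Propagate with g1 forced: g1=0 [stuck-at-0], g2=0, g3=0, g4=0, g5=0, g6=0.
So Y = 0. (Without the fault it would be 1.)

0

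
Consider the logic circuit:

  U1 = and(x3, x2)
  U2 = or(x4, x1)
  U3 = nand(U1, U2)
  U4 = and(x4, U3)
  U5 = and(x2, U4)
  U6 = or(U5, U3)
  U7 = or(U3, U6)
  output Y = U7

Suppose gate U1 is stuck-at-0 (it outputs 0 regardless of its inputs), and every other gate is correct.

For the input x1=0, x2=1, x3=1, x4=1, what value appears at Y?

Propagate with U1 forced: U1=0 [stuck-at-0], U2=1, U3=1, U4=1, U5=1, U6=1, U7=1.
So Y = 1. (Without the fault it would be 0.)

1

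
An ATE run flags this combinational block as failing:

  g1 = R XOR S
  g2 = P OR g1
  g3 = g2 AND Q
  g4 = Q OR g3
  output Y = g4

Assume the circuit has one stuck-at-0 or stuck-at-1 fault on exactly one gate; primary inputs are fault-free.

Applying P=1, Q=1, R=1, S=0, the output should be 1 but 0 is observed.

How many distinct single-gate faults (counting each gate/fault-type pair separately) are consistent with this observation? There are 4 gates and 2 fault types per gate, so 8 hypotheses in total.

Fault-free: g1=1, g2=1, g3=1, g4=1 → 1. Observed 0.
  g1 stuck-at-0: output 1 ✗
  g1 stuck-at-1: output 1 ✗
  g2 stuck-at-0: output 1 ✗
  g2 stuck-at-1: output 1 ✗
  g3 stuck-at-0: output 1 ✗
  g3 stuck-at-1: output 1 ✗
  g4 stuck-at-0: output 0 ✓
  g4 stuck-at-1: output 1 ✗
Consistent faults: {g4 stuck-at-0} — 1 in all.

1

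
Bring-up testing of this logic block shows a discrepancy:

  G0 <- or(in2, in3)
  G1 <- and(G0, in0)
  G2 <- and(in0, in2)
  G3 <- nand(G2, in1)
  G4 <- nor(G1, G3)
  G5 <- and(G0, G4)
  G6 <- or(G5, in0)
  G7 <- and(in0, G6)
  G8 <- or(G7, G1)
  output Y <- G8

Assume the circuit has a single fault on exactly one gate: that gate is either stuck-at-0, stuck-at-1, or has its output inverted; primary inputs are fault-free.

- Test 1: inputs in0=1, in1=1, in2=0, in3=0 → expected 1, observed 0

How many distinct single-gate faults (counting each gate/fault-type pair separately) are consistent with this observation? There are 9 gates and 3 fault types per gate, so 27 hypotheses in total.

Fault-free: G0=0, G1=0, G2=0, G3=1, G4=0, G5=0, G6=1, G7=1, G8=1 → 1. Observed 0.
  G0: none of the 3 fault types match ✗
  G1: none of the 3 fault types match ✗
  G2: none of the 3 fault types match ✗
  G3: none of the 3 fault types match ✗
  G4: none of the 3 fault types match ✗
  G5: none of the 3 fault types match ✗
  G6: stuck-at-0, inverted output ✓; others ✗
  G7: stuck-at-0, inverted output ✓; others ✗
  G8: stuck-at-0, inverted output ✓; others ✗
Consistent faults: {G6 stuck-at-0, G6 inverted output, G7 stuck-at-0, G7 inverted output, G8 stuck-at-0, G8 inverted output} — 6 in all.

6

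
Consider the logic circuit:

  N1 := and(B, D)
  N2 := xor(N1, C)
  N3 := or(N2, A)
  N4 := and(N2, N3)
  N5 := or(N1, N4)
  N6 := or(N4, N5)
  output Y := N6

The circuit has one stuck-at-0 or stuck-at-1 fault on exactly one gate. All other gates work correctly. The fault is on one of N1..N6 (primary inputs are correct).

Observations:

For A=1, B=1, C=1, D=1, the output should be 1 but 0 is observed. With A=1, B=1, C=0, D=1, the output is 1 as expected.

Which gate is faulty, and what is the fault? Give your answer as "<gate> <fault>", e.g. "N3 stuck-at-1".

N5 stuck-at-0

Fault-free values for test 1 (A=1, B=1, C=1, D=1): N1=1, N2=0, N3=1, N4=0, N5=1, N6=1, giving Y=1. Observed 0.
Test 1: faults giving observed 0 are {N5 stuck-at-0, N6 stuck-at-0}.
Test 2 (A=1, B=1, C=0, D=1): fault-free N1=1, N2=1, N3=1, N4=1, N5=1, N6=1 → 1; observed 1. Eliminates N6 stuck-at-0.
Only N5 stuck-at-0 is consistent with every test.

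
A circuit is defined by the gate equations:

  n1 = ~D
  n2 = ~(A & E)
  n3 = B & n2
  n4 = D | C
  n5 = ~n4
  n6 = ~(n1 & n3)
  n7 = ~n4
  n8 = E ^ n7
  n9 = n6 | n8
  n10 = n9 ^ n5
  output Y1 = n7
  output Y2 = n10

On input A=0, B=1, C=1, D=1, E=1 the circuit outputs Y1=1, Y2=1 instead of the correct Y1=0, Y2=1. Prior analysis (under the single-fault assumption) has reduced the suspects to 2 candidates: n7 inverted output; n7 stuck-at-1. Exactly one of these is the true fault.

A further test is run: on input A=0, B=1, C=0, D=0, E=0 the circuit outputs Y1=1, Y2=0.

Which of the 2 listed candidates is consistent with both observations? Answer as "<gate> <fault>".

Evaluate each candidate on input A=0, B=1, C=0, D=0, E=0:
  n7 inverted output: n1=1, n2=1, n3=1, n4=0, n5=1, n6=0, n7=0 [inverted output], n8=0, n9=0, n10=1 → Y1=0, Y2=1 — eliminated
  n7 stuck-at-1: n1=1, n2=1, n3=1, n4=0, n5=1, n6=0, n7=1 [stuck-at-1], n8=1, n9=1, n10=0 → Y1=1, Y2=0 — matches
Only n7 stuck-at-1 reproduces the observed Y1=1, Y2=0.

n7 stuck-at-1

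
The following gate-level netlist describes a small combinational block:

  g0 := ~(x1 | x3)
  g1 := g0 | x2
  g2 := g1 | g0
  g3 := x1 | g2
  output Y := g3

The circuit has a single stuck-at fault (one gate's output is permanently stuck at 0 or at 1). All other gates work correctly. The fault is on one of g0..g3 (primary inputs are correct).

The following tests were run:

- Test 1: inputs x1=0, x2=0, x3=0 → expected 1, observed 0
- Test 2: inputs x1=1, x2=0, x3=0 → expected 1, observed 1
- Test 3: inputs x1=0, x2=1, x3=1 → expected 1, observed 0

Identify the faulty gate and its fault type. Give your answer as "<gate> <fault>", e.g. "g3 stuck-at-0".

Fault-free values for test 1 (x1=0, x2=0, x3=0): g0=1, g1=1, g2=1, g3=1, giving Y=1. Observed 0.
Test 1: faults giving observed 0 are {g0 stuck-at-0, g2 stuck-at-0, g3 stuck-at-0}.
Test 2 (x1=1, x2=0, x3=0): fault-free g0=0, g1=0, g2=0, g3=1 → 1; observed 1. Eliminates g3 stuck-at-0.
Test 3 (x1=0, x2=1, x3=1): fault-free g0=0, g1=1, g2=1, g3=1 → 1; observed 0. Eliminates g0 stuck-at-0.
Only g2 stuck-at-0 is consistent with every test.

g2 stuck-at-0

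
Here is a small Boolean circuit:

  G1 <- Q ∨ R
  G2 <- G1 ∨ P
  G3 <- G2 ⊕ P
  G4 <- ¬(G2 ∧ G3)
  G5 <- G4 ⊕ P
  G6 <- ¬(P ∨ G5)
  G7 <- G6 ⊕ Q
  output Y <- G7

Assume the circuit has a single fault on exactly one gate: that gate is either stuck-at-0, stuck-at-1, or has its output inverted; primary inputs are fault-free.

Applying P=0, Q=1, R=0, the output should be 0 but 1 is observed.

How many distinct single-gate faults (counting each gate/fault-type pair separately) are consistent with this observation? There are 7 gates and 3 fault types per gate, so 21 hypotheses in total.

14

Fault-free: G1=1, G2=1, G3=1, G4=0, G5=0, G6=1, G7=0 → 0. Observed 1.
  G1: stuck-at-0, inverted output ✓; others ✗
  G2: stuck-at-0, inverted output ✓; others ✗
  G3: stuck-at-0, inverted output ✓; others ✗
  G4: stuck-at-1, inverted output ✓; others ✗
  G5: stuck-at-1, inverted output ✓; others ✗
  G6: stuck-at-0, inverted output ✓; others ✗
  G7: stuck-at-1, inverted output ✓; others ✗
Consistent faults: {G1 stuck-at-0, G1 inverted output, G2 stuck-at-0, G2 inverted output, G3 stuck-at-0, G3 inverted output, G4 stuck-at-1, G4 inverted output, G5 stuck-at-1, G5 inverted output, G6 stuck-at-0, G6 inverted output, G7 stuck-at-1, G7 inverted output} — 14 in all.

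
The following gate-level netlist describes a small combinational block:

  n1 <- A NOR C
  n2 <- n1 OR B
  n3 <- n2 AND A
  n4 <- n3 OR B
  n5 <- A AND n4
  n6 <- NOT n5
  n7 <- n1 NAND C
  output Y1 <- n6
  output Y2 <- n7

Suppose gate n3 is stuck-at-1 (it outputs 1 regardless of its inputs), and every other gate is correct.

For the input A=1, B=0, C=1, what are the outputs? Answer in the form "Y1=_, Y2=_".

Propagate with n3 forced: n1=0, n2=0, n3=1 [stuck-at-1], n4=1, n5=1, n6=0, n7=1.
So the outputs are Y1=0, Y2=1. (Without the fault they would be Y1=1, Y2=1.)

Y1=0, Y2=1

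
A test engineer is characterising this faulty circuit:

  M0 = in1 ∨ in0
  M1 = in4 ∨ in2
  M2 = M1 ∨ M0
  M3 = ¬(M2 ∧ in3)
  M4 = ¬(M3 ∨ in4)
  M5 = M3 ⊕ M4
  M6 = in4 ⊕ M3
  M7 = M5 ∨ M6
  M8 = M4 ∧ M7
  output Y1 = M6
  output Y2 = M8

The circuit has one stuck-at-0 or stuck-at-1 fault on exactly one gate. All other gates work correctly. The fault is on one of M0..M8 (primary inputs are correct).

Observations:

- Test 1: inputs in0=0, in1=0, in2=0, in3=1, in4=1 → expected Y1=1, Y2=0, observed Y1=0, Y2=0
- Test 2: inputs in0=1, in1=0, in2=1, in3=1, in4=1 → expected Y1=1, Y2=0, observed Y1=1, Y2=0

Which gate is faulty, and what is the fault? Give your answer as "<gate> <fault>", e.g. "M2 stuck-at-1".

Fault-free values for test 1 (in0=0, in1=0, in2=0, in3=1, in4=1): M0=0, M1=1, M2=1, M3=0, M4=0, M5=0, M6=1, M7=1, M8=0, giving Y1=1, Y2=0. Observed Y1=0, Y2=0.
Test 1: faults giving observed Y1=0, Y2=0 are {M1 stuck-at-0, M2 stuck-at-0, M3 stuck-at-1, M6 stuck-at-0}.
Test 2 (in0=1, in1=0, in2=1, in3=1, in4=1): fault-free M0=1, M1=1, M2=1, M3=0, M4=0, M5=0, M6=1, M7=1, M8=0 → Y1=1, Y2=0; observed Y1=1, Y2=0. Eliminates M2 stuck-at-0, M3 stuck-at-1, M6 stuck-at-0.
Only M1 stuck-at-0 is consistent with every test.

M1 stuck-at-0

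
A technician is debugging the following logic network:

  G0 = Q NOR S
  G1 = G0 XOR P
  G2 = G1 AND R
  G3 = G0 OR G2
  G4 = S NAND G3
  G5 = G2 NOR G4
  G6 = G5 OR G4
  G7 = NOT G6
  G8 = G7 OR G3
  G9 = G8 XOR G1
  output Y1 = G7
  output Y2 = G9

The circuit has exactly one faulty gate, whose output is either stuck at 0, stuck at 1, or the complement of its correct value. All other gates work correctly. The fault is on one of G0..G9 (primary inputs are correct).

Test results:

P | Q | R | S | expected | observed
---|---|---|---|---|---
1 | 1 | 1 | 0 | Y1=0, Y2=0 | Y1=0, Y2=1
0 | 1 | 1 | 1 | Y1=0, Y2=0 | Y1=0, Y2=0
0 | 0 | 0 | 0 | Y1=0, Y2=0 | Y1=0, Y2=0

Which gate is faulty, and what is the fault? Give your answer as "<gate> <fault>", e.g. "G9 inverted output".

G2 stuck-at-0

Fault-free values for test 1 (P=1, Q=1, R=1, S=0): G0=0, G1=1, G2=1, G3=1, G4=1, G5=0, G6=1, G7=0, G8=1, G9=0, giving Y1=0, Y2=0. Observed Y1=0, Y2=1.
Test 1: faults giving observed Y1=0, Y2=1 are {G0 stuck-at-1, G0 inverted output, G2 stuck-at-0, G2 inverted output, G3 stuck-at-0, G3 inverted output, G8 stuck-at-0, G8 inverted output, G9 stuck-at-1, G9 inverted output}.
Test 2 (P=0, Q=1, R=1, S=1): fault-free G0=0, G1=0, G2=0, G3=0, G4=1, G5=0, G6=1, G7=0, G8=0, G9=0 → Y1=0, Y2=0; observed Y1=0, Y2=0. Eliminates G0 stuck-at-1, G0 inverted output, G2 inverted output, G3 inverted output, G8 inverted output, G9 stuck-at-1, G9 inverted output.
Test 3 (P=0, Q=0, R=0, S=0): fault-free G0=1, G1=1, G2=0, G3=1, G4=1, G5=0, G6=1, G7=0, G8=1, G9=0 → Y1=0, Y2=0; observed Y1=0, Y2=0. Eliminates G3 stuck-at-0, G8 stuck-at-0.
Only G2 stuck-at-0 is consistent with every test.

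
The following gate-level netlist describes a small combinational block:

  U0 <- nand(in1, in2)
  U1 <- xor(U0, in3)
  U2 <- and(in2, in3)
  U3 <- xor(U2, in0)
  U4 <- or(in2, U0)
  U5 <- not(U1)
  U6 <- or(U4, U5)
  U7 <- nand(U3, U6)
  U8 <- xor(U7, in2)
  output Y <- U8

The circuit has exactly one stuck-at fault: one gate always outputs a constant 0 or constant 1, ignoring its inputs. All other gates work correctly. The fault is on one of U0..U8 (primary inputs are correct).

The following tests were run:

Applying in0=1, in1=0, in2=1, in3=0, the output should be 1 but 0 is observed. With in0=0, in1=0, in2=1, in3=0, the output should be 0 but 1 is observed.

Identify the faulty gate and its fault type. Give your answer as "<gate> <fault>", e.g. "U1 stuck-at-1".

Fault-free values for test 1 (in0=1, in1=0, in2=1, in3=0): U0=1, U1=1, U2=0, U3=1, U4=1, U5=0, U6=1, U7=0, U8=1, giving Y=1. Observed 0.
Test 1: faults giving observed 0 are {U2 stuck-at-1, U3 stuck-at-0, U4 stuck-at-0, U6 stuck-at-0, U7 stuck-at-1, U8 stuck-at-0}.
Test 2 (in0=0, in1=0, in2=1, in3=0): fault-free U0=1, U1=1, U2=0, U3=0, U4=1, U5=0, U6=1, U7=1, U8=0 → 0; observed 1. Eliminates U3 stuck-at-0, U4 stuck-at-0, U6 stuck-at-0, U7 stuck-at-1, U8 stuck-at-0.
Only U2 stuck-at-1 is consistent with every test.

U2 stuck-at-1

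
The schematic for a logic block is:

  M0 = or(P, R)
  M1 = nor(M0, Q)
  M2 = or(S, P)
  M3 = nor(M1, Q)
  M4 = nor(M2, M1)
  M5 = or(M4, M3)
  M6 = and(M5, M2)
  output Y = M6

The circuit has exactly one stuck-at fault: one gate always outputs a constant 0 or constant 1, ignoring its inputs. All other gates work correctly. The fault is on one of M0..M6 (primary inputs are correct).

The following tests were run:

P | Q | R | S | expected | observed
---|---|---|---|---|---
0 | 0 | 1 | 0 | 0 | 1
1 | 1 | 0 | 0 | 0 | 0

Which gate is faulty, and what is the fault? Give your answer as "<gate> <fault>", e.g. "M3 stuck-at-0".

M2 stuck-at-1

Fault-free values for test 1 (P=0, Q=0, R=1, S=0): M0=1, M1=0, M2=0, M3=1, M4=1, M5=1, M6=0, giving Y=0. Observed 1.
Test 1: faults giving observed 1 are {M2 stuck-at-1, M6 stuck-at-1}.
Test 2 (P=1, Q=1, R=0, S=0): fault-free M0=1, M1=0, M2=1, M3=0, M4=0, M5=0, M6=0 → 0; observed 0. Eliminates M6 stuck-at-1.
Only M2 stuck-at-1 is consistent with every test.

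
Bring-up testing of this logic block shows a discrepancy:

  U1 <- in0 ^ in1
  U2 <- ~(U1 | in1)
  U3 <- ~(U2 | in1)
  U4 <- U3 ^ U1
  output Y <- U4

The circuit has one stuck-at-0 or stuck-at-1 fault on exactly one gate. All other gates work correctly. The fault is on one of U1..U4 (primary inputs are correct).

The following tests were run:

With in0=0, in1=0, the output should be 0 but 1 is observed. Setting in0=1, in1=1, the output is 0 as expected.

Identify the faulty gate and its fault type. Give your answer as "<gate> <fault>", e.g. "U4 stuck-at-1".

Fault-free values for test 1 (in0=0, in1=0): U1=0, U2=1, U3=0, U4=0, giving Y=0. Observed 1.
Test 1: faults giving observed 1 are {U2 stuck-at-0, U3 stuck-at-1, U4 stuck-at-1}.
Test 2 (in0=1, in1=1): fault-free U1=0, U2=0, U3=0, U4=0 → 0; observed 0. Eliminates U3 stuck-at-1, U4 stuck-at-1.
Only U2 stuck-at-0 is consistent with every test.

U2 stuck-at-0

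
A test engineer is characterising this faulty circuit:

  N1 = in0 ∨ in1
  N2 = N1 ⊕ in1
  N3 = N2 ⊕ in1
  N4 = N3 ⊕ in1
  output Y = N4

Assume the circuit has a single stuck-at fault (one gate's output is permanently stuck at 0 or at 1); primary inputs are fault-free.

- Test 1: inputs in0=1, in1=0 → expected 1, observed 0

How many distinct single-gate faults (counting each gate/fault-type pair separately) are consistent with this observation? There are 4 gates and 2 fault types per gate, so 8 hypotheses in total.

4

Fault-free: N1=1, N2=1, N3=1, N4=1 → 1. Observed 0.
  N1 stuck-at-0: output 0 ✓
  N1 stuck-at-1: output 1 ✗
  N2 stuck-at-0: output 0 ✓
  N2 stuck-at-1: output 1 ✗
  N3 stuck-at-0: output 0 ✓
  N3 stuck-at-1: output 1 ✗
  N4 stuck-at-0: output 0 ✓
  N4 stuck-at-1: output 1 ✗
Consistent faults: {N1 stuck-at-0, N2 stuck-at-0, N3 stuck-at-0, N4 stuck-at-0} — 4 in all.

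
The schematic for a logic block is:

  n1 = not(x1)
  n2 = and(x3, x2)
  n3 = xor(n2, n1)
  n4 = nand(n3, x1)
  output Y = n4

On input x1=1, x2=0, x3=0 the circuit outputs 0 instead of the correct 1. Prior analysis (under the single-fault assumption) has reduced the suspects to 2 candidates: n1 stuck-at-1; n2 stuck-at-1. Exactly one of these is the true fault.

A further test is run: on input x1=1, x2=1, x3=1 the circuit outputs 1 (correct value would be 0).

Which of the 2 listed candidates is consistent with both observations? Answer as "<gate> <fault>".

Evaluate each candidate on input x1=1, x2=1, x3=1:
  n1 stuck-at-1: n1=1 [stuck-at-1], n2=1, n3=0, n4=1 → 1 — matches
  n2 stuck-at-1: n1=0, n2=1 [stuck-at-1], n3=1, n4=0 → 0 — eliminated
Only n1 stuck-at-1 reproduces the observed 1.

n1 stuck-at-1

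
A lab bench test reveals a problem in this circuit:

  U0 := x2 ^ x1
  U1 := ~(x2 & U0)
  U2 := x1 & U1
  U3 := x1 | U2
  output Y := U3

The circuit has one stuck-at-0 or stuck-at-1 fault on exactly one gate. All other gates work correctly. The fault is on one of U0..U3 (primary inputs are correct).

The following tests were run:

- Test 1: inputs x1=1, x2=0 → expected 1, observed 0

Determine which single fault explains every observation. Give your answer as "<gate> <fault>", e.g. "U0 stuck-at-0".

Fault-free values for test 1 (x1=1, x2=0): U0=1, U1=1, U2=1, U3=1, giving Y=1. Observed 0.
Test 1: faults giving observed 0 are {U3 stuck-at-0}.
Only U3 stuck-at-0 is consistent with every test.

U3 stuck-at-0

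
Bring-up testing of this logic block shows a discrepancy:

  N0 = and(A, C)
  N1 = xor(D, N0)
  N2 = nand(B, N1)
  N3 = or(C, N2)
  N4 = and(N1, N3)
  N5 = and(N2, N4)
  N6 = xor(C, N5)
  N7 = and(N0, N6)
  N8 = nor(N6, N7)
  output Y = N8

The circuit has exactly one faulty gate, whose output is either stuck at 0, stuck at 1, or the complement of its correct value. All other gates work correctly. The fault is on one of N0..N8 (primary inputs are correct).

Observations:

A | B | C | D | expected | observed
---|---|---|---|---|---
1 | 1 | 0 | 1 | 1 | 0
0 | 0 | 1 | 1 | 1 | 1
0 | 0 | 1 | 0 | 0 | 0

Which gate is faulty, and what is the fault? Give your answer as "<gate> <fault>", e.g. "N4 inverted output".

Fault-free values for test 1 (A=1, B=1, C=0, D=1): N0=0, N1=1, N2=0, N3=0, N4=0, N5=0, N6=0, N7=0, N8=1, giving Y=1. Observed 0.
Test 1: faults giving observed 0 are {N2 stuck-at-1, N2 inverted output, N5 stuck-at-1, N5 inverted output, N6 stuck-at-1, N6 inverted output, N7 stuck-at-1, N7 inverted output, N8 stuck-at-0, N8 inverted output}.
Test 2 (A=0, B=0, C=1, D=1): fault-free N0=0, N1=1, N2=1, N3=1, N4=1, N5=1, N6=0, N7=0, N8=1 → 1; observed 1. Eliminates N2 inverted output, N5 inverted output, N6 stuck-at-1, N6 inverted output, N7 stuck-at-1, N7 inverted output, N8 stuck-at-0, N8 inverted output.
Test 3 (A=0, B=0, C=1, D=0): fault-free N0=0, N1=0, N2=1, N3=1, N4=0, N5=0, N6=1, N7=0, N8=0 → 0; observed 0. Eliminates N5 stuck-at-1.
Only N2 stuck-at-1 is consistent with every test.

N2 stuck-at-1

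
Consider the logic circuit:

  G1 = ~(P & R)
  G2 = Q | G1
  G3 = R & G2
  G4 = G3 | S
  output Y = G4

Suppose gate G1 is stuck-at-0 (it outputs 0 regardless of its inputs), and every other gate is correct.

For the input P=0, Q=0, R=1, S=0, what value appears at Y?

0

Propagate with G1 forced: G1=0 [stuck-at-0], G2=0, G3=0, G4=0.
So Y = 0. (Without the fault it would be 1.)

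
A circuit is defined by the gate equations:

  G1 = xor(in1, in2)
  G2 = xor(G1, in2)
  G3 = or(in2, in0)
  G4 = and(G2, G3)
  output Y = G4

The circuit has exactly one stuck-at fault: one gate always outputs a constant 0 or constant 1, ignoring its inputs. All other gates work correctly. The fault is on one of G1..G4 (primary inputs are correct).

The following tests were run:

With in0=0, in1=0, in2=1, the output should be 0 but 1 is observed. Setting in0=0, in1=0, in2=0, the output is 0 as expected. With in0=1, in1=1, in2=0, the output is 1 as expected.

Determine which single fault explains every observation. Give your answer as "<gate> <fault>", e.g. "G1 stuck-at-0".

G2 stuck-at-1

Fault-free values for test 1 (in0=0, in1=0, in2=1): G1=1, G2=0, G3=1, G4=0, giving Y=0. Observed 1.
Test 1: faults giving observed 1 are {G1 stuck-at-0, G2 stuck-at-1, G4 stuck-at-1}.
Test 2 (in0=0, in1=0, in2=0): fault-free G1=0, G2=0, G3=0, G4=0 → 0; observed 0. Eliminates G4 stuck-at-1.
Test 3 (in0=1, in1=1, in2=0): fault-free G1=1, G2=1, G3=1, G4=1 → 1; observed 1. Eliminates G1 stuck-at-0.
Only G2 stuck-at-1 is consistent with every test.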